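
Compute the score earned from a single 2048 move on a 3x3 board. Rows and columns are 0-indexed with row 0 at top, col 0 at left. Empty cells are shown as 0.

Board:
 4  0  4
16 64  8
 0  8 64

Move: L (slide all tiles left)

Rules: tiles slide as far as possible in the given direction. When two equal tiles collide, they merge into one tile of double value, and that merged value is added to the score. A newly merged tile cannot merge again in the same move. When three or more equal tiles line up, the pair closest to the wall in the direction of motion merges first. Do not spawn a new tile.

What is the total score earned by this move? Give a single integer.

Slide left:
row 0: [4, 0, 4] -> [8, 0, 0]  score +8 (running 8)
row 1: [16, 64, 8] -> [16, 64, 8]  score +0 (running 8)
row 2: [0, 8, 64] -> [8, 64, 0]  score +0 (running 8)
Board after move:
 8  0  0
16 64  8
 8 64  0

Answer: 8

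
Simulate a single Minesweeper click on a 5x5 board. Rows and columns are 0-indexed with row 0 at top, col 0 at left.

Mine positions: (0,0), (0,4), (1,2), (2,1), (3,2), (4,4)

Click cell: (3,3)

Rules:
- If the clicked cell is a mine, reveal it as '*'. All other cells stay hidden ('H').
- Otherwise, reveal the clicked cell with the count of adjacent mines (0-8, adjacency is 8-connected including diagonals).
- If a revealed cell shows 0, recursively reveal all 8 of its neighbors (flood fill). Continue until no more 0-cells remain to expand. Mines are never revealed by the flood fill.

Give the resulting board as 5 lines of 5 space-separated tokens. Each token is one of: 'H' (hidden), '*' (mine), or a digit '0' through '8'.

H H H H H
H H H H H
H H H H H
H H H 2 H
H H H H H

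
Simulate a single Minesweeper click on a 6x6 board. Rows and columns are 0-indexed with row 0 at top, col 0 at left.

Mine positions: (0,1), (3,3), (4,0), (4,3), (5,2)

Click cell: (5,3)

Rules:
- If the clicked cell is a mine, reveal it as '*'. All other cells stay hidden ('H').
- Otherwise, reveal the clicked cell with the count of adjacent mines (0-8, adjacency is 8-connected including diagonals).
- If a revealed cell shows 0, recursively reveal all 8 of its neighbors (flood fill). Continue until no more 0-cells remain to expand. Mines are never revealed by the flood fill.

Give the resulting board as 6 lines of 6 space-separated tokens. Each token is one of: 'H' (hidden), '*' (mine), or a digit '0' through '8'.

H H H H H H
H H H H H H
H H H H H H
H H H H H H
H H H H H H
H H H 2 H H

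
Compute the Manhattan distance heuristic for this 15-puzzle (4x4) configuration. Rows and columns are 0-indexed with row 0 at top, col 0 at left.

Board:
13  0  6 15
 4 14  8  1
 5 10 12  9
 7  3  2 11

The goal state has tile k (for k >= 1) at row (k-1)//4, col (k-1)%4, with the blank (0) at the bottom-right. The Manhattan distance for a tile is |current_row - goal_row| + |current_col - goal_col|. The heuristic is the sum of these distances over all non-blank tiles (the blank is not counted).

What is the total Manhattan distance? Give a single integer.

Tile 13: at (0,0), goal (3,0), distance |0-3|+|0-0| = 3
Tile 6: at (0,2), goal (1,1), distance |0-1|+|2-1| = 2
Tile 15: at (0,3), goal (3,2), distance |0-3|+|3-2| = 4
Tile 4: at (1,0), goal (0,3), distance |1-0|+|0-3| = 4
Tile 14: at (1,1), goal (3,1), distance |1-3|+|1-1| = 2
Tile 8: at (1,2), goal (1,3), distance |1-1|+|2-3| = 1
Tile 1: at (1,3), goal (0,0), distance |1-0|+|3-0| = 4
Tile 5: at (2,0), goal (1,0), distance |2-1|+|0-0| = 1
Tile 10: at (2,1), goal (2,1), distance |2-2|+|1-1| = 0
Tile 12: at (2,2), goal (2,3), distance |2-2|+|2-3| = 1
Tile 9: at (2,3), goal (2,0), distance |2-2|+|3-0| = 3
Tile 7: at (3,0), goal (1,2), distance |3-1|+|0-2| = 4
Tile 3: at (3,1), goal (0,2), distance |3-0|+|1-2| = 4
Tile 2: at (3,2), goal (0,1), distance |3-0|+|2-1| = 4
Tile 11: at (3,3), goal (2,2), distance |3-2|+|3-2| = 2
Sum: 3 + 2 + 4 + 4 + 2 + 1 + 4 + 1 + 0 + 1 + 3 + 4 + 4 + 4 + 2 = 39

Answer: 39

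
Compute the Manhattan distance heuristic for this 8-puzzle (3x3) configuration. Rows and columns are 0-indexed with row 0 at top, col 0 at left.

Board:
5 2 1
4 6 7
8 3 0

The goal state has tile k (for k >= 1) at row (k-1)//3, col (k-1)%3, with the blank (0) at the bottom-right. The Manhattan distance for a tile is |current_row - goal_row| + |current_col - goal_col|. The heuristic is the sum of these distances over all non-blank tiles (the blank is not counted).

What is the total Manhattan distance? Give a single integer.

Tile 5: at (0,0), goal (1,1), distance |0-1|+|0-1| = 2
Tile 2: at (0,1), goal (0,1), distance |0-0|+|1-1| = 0
Tile 1: at (0,2), goal (0,0), distance |0-0|+|2-0| = 2
Tile 4: at (1,0), goal (1,0), distance |1-1|+|0-0| = 0
Tile 6: at (1,1), goal (1,2), distance |1-1|+|1-2| = 1
Tile 7: at (1,2), goal (2,0), distance |1-2|+|2-0| = 3
Tile 8: at (2,0), goal (2,1), distance |2-2|+|0-1| = 1
Tile 3: at (2,1), goal (0,2), distance |2-0|+|1-2| = 3
Sum: 2 + 0 + 2 + 0 + 1 + 3 + 1 + 3 = 12

Answer: 12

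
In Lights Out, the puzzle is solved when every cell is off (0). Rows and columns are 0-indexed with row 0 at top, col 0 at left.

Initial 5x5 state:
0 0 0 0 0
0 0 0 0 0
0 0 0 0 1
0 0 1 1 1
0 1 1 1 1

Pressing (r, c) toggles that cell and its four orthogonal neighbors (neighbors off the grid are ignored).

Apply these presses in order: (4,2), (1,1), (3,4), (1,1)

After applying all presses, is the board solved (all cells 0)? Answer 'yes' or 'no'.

Answer: yes

Derivation:
After press 1 at (4,2):
0 0 0 0 0
0 0 0 0 0
0 0 0 0 1
0 0 0 1 1
0 0 0 0 1

After press 2 at (1,1):
0 1 0 0 0
1 1 1 0 0
0 1 0 0 1
0 0 0 1 1
0 0 0 0 1

After press 3 at (3,4):
0 1 0 0 0
1 1 1 0 0
0 1 0 0 0
0 0 0 0 0
0 0 0 0 0

After press 4 at (1,1):
0 0 0 0 0
0 0 0 0 0
0 0 0 0 0
0 0 0 0 0
0 0 0 0 0

Lights still on: 0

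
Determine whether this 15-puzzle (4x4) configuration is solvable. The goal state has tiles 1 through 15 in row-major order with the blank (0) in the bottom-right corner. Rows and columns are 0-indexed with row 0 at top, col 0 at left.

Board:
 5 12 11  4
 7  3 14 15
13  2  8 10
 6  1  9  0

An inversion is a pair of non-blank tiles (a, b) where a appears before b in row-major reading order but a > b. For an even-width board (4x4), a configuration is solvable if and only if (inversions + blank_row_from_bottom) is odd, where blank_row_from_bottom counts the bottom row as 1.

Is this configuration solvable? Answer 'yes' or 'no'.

Answer: no

Derivation:
Inversions: 59
Blank is in row 3 (0-indexed from top), which is row 1 counting from the bottom (bottom = 1).
59 + 1 = 60, which is even, so the puzzle is not solvable.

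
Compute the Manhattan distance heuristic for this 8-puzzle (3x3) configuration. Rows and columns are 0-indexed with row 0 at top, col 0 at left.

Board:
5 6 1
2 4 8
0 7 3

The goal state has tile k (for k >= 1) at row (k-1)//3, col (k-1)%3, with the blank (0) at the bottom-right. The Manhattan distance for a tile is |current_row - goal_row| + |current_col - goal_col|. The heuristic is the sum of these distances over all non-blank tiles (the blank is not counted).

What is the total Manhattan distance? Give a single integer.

Tile 5: at (0,0), goal (1,1), distance |0-1|+|0-1| = 2
Tile 6: at (0,1), goal (1,2), distance |0-1|+|1-2| = 2
Tile 1: at (0,2), goal (0,0), distance |0-0|+|2-0| = 2
Tile 2: at (1,0), goal (0,1), distance |1-0|+|0-1| = 2
Tile 4: at (1,1), goal (1,0), distance |1-1|+|1-0| = 1
Tile 8: at (1,2), goal (2,1), distance |1-2|+|2-1| = 2
Tile 7: at (2,1), goal (2,0), distance |2-2|+|1-0| = 1
Tile 3: at (2,2), goal (0,2), distance |2-0|+|2-2| = 2
Sum: 2 + 2 + 2 + 2 + 1 + 2 + 1 + 2 = 14

Answer: 14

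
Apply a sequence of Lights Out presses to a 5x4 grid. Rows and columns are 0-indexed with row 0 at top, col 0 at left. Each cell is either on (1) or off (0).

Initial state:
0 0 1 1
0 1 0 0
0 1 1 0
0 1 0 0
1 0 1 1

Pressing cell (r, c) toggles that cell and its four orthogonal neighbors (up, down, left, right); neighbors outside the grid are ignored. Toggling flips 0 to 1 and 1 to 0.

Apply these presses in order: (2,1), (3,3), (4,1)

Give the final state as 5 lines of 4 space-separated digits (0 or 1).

After press 1 at (2,1):
0 0 1 1
0 0 0 0
1 0 0 0
0 0 0 0
1 0 1 1

After press 2 at (3,3):
0 0 1 1
0 0 0 0
1 0 0 1
0 0 1 1
1 0 1 0

After press 3 at (4,1):
0 0 1 1
0 0 0 0
1 0 0 1
0 1 1 1
0 1 0 0

Answer: 0 0 1 1
0 0 0 0
1 0 0 1
0 1 1 1
0 1 0 0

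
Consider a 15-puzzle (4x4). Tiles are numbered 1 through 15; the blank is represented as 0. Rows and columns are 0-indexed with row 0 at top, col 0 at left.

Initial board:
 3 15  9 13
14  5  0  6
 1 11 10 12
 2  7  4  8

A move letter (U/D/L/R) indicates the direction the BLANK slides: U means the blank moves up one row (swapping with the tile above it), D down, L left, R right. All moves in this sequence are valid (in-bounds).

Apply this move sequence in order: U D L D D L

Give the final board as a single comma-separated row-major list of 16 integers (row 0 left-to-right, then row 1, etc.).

After move 1 (U):
 3 15  0 13
14  5  9  6
 1 11 10 12
 2  7  4  8

After move 2 (D):
 3 15  9 13
14  5  0  6
 1 11 10 12
 2  7  4  8

After move 3 (L):
 3 15  9 13
14  0  5  6
 1 11 10 12
 2  7  4  8

After move 4 (D):
 3 15  9 13
14 11  5  6
 1  0 10 12
 2  7  4  8

After move 5 (D):
 3 15  9 13
14 11  5  6
 1  7 10 12
 2  0  4  8

After move 6 (L):
 3 15  9 13
14 11  5  6
 1  7 10 12
 0  2  4  8

Answer: 3, 15, 9, 13, 14, 11, 5, 6, 1, 7, 10, 12, 0, 2, 4, 8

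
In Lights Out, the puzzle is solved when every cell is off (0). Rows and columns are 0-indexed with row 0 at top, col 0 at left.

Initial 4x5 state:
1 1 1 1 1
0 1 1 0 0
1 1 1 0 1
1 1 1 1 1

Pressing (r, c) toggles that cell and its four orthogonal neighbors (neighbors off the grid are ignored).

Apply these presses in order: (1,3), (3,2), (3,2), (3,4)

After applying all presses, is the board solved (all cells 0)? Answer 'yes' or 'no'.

Answer: no

Derivation:
After press 1 at (1,3):
1 1 1 0 1
0 1 0 1 1
1 1 1 1 1
1 1 1 1 1

After press 2 at (3,2):
1 1 1 0 1
0 1 0 1 1
1 1 0 1 1
1 0 0 0 1

After press 3 at (3,2):
1 1 1 0 1
0 1 0 1 1
1 1 1 1 1
1 1 1 1 1

After press 4 at (3,4):
1 1 1 0 1
0 1 0 1 1
1 1 1 1 0
1 1 1 0 0

Lights still on: 14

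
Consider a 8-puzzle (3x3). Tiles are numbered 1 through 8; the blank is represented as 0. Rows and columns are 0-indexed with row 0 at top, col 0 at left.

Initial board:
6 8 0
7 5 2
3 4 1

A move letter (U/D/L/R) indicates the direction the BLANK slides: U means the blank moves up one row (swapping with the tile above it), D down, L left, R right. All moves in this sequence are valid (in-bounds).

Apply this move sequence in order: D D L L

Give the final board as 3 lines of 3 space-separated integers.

Answer: 6 8 2
7 5 1
0 3 4

Derivation:
After move 1 (D):
6 8 2
7 5 0
3 4 1

After move 2 (D):
6 8 2
7 5 1
3 4 0

After move 3 (L):
6 8 2
7 5 1
3 0 4

After move 4 (L):
6 8 2
7 5 1
0 3 4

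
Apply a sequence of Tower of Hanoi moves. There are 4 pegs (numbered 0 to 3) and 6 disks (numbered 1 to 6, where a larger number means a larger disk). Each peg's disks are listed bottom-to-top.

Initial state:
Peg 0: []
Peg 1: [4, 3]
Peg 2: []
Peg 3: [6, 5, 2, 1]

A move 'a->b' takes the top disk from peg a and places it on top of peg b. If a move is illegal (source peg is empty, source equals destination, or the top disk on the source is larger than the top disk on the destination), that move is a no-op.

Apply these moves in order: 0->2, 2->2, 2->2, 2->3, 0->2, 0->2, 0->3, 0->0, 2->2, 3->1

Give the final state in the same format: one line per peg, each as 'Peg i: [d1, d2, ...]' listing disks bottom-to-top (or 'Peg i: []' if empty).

Answer: Peg 0: []
Peg 1: [4, 3, 1]
Peg 2: []
Peg 3: [6, 5, 2]

Derivation:
After move 1 (0->2):
Peg 0: []
Peg 1: [4, 3]
Peg 2: []
Peg 3: [6, 5, 2, 1]

After move 2 (2->2):
Peg 0: []
Peg 1: [4, 3]
Peg 2: []
Peg 3: [6, 5, 2, 1]

After move 3 (2->2):
Peg 0: []
Peg 1: [4, 3]
Peg 2: []
Peg 3: [6, 5, 2, 1]

After move 4 (2->3):
Peg 0: []
Peg 1: [4, 3]
Peg 2: []
Peg 3: [6, 5, 2, 1]

After move 5 (0->2):
Peg 0: []
Peg 1: [4, 3]
Peg 2: []
Peg 3: [6, 5, 2, 1]

After move 6 (0->2):
Peg 0: []
Peg 1: [4, 3]
Peg 2: []
Peg 3: [6, 5, 2, 1]

After move 7 (0->3):
Peg 0: []
Peg 1: [4, 3]
Peg 2: []
Peg 3: [6, 5, 2, 1]

After move 8 (0->0):
Peg 0: []
Peg 1: [4, 3]
Peg 2: []
Peg 3: [6, 5, 2, 1]

After move 9 (2->2):
Peg 0: []
Peg 1: [4, 3]
Peg 2: []
Peg 3: [6, 5, 2, 1]

After move 10 (3->1):
Peg 0: []
Peg 1: [4, 3, 1]
Peg 2: []
Peg 3: [6, 5, 2]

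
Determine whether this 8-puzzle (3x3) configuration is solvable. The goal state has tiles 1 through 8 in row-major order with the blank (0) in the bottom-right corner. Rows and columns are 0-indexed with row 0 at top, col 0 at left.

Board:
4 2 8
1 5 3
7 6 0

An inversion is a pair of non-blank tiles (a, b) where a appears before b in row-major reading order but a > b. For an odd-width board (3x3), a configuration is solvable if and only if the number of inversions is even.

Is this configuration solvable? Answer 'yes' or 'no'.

Inversions (pairs i<j in row-major order where tile[i] > tile[j] > 0): 11
11 is odd, so the puzzle is not solvable.

Answer: no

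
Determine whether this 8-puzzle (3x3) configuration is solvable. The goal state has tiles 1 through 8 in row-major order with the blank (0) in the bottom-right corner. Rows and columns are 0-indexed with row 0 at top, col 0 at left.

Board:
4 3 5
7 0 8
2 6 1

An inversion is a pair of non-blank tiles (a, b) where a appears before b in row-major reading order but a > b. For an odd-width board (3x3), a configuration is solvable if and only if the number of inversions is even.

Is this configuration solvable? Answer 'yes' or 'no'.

Inversions (pairs i<j in row-major order where tile[i] > tile[j] > 0): 15
15 is odd, so the puzzle is not solvable.

Answer: no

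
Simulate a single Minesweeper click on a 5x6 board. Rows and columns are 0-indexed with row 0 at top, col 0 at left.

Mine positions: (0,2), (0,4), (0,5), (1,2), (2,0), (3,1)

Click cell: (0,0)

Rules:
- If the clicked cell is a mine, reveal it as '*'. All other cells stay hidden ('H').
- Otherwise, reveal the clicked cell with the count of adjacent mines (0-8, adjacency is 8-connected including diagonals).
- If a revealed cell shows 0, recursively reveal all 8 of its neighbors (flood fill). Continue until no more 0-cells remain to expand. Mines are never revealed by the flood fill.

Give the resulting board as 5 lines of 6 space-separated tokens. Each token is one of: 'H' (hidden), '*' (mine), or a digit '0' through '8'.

0 2 H H H H
1 3 H H H H
H H H H H H
H H H H H H
H H H H H H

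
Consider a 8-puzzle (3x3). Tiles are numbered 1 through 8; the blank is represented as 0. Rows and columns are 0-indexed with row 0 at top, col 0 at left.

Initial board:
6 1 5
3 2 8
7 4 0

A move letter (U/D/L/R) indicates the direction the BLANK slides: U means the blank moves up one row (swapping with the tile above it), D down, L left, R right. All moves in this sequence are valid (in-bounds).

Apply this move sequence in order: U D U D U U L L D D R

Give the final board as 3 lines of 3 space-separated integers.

Answer: 3 6 1
7 2 5
4 0 8

Derivation:
After move 1 (U):
6 1 5
3 2 0
7 4 8

After move 2 (D):
6 1 5
3 2 8
7 4 0

After move 3 (U):
6 1 5
3 2 0
7 4 8

After move 4 (D):
6 1 5
3 2 8
7 4 0

After move 5 (U):
6 1 5
3 2 0
7 4 8

After move 6 (U):
6 1 0
3 2 5
7 4 8

After move 7 (L):
6 0 1
3 2 5
7 4 8

After move 8 (L):
0 6 1
3 2 5
7 4 8

After move 9 (D):
3 6 1
0 2 5
7 4 8

After move 10 (D):
3 6 1
7 2 5
0 4 8

After move 11 (R):
3 6 1
7 2 5
4 0 8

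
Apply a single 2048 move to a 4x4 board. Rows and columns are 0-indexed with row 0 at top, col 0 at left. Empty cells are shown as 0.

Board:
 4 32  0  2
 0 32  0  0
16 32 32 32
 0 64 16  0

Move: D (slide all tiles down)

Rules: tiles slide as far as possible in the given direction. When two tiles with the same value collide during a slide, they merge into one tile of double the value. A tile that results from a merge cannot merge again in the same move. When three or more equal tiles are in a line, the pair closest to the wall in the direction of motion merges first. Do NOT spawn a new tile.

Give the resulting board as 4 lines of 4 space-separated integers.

Answer:  0  0  0  0
 0 32  0  0
 4 64 32  2
16 64 16 32

Derivation:
Slide down:
col 0: [4, 0, 16, 0] -> [0, 0, 4, 16]
col 1: [32, 32, 32, 64] -> [0, 32, 64, 64]
col 2: [0, 0, 32, 16] -> [0, 0, 32, 16]
col 3: [2, 0, 32, 0] -> [0, 0, 2, 32]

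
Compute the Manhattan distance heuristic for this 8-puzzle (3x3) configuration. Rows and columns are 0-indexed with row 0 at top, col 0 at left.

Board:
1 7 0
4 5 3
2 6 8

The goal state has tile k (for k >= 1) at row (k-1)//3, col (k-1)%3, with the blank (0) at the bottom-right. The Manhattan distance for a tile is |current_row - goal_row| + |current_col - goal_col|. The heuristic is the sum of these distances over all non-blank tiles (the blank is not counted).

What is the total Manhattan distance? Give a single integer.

Tile 1: (0,0)->(0,0) = 0
Tile 7: (0,1)->(2,0) = 3
Tile 4: (1,0)->(1,0) = 0
Tile 5: (1,1)->(1,1) = 0
Tile 3: (1,2)->(0,2) = 1
Tile 2: (2,0)->(0,1) = 3
Tile 6: (2,1)->(1,2) = 2
Tile 8: (2,2)->(2,1) = 1
Sum: 0 + 3 + 0 + 0 + 1 + 3 + 2 + 1 = 10

Answer: 10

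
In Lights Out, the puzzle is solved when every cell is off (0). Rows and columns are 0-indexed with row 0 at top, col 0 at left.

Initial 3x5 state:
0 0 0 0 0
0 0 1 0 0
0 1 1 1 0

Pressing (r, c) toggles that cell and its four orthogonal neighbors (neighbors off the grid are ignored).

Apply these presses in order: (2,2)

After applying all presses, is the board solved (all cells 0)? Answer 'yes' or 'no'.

After press 1 at (2,2):
0 0 0 0 0
0 0 0 0 0
0 0 0 0 0

Lights still on: 0

Answer: yes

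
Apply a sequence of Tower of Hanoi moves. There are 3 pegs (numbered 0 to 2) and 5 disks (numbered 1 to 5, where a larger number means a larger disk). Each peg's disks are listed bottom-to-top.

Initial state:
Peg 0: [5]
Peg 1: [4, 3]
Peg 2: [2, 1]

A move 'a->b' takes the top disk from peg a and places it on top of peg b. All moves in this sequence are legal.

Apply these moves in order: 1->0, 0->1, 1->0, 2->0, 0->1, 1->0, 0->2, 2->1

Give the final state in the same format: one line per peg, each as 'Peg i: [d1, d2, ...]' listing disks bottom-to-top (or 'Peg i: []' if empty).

Answer: Peg 0: [5, 3]
Peg 1: [4, 1]
Peg 2: [2]

Derivation:
After move 1 (1->0):
Peg 0: [5, 3]
Peg 1: [4]
Peg 2: [2, 1]

After move 2 (0->1):
Peg 0: [5]
Peg 1: [4, 3]
Peg 2: [2, 1]

After move 3 (1->0):
Peg 0: [5, 3]
Peg 1: [4]
Peg 2: [2, 1]

After move 4 (2->0):
Peg 0: [5, 3, 1]
Peg 1: [4]
Peg 2: [2]

After move 5 (0->1):
Peg 0: [5, 3]
Peg 1: [4, 1]
Peg 2: [2]

After move 6 (1->0):
Peg 0: [5, 3, 1]
Peg 1: [4]
Peg 2: [2]

After move 7 (0->2):
Peg 0: [5, 3]
Peg 1: [4]
Peg 2: [2, 1]

After move 8 (2->1):
Peg 0: [5, 3]
Peg 1: [4, 1]
Peg 2: [2]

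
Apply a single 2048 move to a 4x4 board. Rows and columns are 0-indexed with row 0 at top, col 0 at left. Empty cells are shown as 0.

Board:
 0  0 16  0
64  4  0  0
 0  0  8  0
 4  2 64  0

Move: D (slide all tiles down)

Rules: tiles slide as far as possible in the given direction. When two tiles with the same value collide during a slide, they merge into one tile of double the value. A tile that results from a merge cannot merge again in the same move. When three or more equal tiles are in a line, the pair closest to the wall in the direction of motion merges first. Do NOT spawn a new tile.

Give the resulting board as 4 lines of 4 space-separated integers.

Answer:  0  0  0  0
 0  0 16  0
64  4  8  0
 4  2 64  0

Derivation:
Slide down:
col 0: [0, 64, 0, 4] -> [0, 0, 64, 4]
col 1: [0, 4, 0, 2] -> [0, 0, 4, 2]
col 2: [16, 0, 8, 64] -> [0, 16, 8, 64]
col 3: [0, 0, 0, 0] -> [0, 0, 0, 0]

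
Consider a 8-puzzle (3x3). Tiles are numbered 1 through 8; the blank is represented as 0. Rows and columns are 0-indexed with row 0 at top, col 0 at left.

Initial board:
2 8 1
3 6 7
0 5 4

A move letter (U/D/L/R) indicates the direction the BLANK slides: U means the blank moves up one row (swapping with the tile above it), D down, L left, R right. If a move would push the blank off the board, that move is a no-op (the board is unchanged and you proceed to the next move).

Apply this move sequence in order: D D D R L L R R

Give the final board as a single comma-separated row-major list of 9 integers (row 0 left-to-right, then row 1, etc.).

After move 1 (D):
2 8 1
3 6 7
0 5 4

After move 2 (D):
2 8 1
3 6 7
0 5 4

After move 3 (D):
2 8 1
3 6 7
0 5 4

After move 4 (R):
2 8 1
3 6 7
5 0 4

After move 5 (L):
2 8 1
3 6 7
0 5 4

After move 6 (L):
2 8 1
3 6 7
0 5 4

After move 7 (R):
2 8 1
3 6 7
5 0 4

After move 8 (R):
2 8 1
3 6 7
5 4 0

Answer: 2, 8, 1, 3, 6, 7, 5, 4, 0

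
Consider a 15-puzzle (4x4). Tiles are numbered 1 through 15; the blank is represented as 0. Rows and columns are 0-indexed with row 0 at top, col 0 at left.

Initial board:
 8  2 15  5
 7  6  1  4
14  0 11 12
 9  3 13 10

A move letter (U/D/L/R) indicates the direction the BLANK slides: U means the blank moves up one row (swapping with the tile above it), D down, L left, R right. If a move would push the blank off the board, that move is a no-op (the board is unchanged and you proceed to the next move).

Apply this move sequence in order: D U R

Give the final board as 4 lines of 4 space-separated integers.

After move 1 (D):
 8  2 15  5
 7  6  1  4
14  3 11 12
 9  0 13 10

After move 2 (U):
 8  2 15  5
 7  6  1  4
14  0 11 12
 9  3 13 10

After move 3 (R):
 8  2 15  5
 7  6  1  4
14 11  0 12
 9  3 13 10

Answer:  8  2 15  5
 7  6  1  4
14 11  0 12
 9  3 13 10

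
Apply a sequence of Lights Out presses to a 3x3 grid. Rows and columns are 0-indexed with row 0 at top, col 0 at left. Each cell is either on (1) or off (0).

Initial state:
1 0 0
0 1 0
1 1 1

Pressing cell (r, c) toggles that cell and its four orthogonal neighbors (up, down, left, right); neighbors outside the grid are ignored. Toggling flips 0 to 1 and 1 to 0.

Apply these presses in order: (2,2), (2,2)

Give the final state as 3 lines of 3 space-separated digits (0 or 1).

Answer: 1 0 0
0 1 0
1 1 1

Derivation:
After press 1 at (2,2):
1 0 0
0 1 1
1 0 0

After press 2 at (2,2):
1 0 0
0 1 0
1 1 1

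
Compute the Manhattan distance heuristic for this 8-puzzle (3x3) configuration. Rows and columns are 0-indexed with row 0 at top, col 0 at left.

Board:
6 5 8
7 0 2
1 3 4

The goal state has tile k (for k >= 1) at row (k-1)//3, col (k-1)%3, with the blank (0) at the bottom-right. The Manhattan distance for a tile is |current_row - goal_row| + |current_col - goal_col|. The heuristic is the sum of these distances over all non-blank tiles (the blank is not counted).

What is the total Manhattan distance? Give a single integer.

Tile 6: (0,0)->(1,2) = 3
Tile 5: (0,1)->(1,1) = 1
Tile 8: (0,2)->(2,1) = 3
Tile 7: (1,0)->(2,0) = 1
Tile 2: (1,2)->(0,1) = 2
Tile 1: (2,0)->(0,0) = 2
Tile 3: (2,1)->(0,2) = 3
Tile 4: (2,2)->(1,0) = 3
Sum: 3 + 1 + 3 + 1 + 2 + 2 + 3 + 3 = 18

Answer: 18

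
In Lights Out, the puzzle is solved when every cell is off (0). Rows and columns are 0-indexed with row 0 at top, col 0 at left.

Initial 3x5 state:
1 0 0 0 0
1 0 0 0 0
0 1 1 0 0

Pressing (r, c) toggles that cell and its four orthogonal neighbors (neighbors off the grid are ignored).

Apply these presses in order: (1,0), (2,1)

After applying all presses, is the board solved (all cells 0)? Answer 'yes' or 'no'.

Answer: yes

Derivation:
After press 1 at (1,0):
0 0 0 0 0
0 1 0 0 0
1 1 1 0 0

After press 2 at (2,1):
0 0 0 0 0
0 0 0 0 0
0 0 0 0 0

Lights still on: 0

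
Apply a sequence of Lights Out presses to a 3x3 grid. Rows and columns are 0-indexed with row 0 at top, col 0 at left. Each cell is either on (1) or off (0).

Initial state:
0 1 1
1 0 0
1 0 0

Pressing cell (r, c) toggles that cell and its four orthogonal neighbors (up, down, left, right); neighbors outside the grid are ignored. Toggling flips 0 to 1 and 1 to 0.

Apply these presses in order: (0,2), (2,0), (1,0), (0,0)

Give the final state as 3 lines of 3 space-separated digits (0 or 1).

After press 1 at (0,2):
0 0 0
1 0 1
1 0 0

After press 2 at (2,0):
0 0 0
0 0 1
0 1 0

After press 3 at (1,0):
1 0 0
1 1 1
1 1 0

After press 4 at (0,0):
0 1 0
0 1 1
1 1 0

Answer: 0 1 0
0 1 1
1 1 0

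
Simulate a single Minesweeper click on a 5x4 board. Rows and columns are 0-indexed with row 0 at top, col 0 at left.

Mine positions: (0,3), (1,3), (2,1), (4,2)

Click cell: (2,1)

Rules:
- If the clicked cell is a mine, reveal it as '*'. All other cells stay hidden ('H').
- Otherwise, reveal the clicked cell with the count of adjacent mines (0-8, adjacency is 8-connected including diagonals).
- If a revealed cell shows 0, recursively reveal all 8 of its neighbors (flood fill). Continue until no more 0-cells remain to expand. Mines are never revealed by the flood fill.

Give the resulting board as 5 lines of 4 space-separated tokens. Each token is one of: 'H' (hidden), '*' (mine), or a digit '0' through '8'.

H H H H
H H H H
H * H H
H H H H
H H H H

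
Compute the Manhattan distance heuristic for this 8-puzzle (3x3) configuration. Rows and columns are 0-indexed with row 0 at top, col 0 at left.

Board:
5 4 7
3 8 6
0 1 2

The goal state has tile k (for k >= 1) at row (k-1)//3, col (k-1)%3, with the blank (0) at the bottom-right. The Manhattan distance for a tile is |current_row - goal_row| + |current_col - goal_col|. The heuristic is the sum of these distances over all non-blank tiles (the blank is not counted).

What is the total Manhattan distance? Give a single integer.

Tile 5: (0,0)->(1,1) = 2
Tile 4: (0,1)->(1,0) = 2
Tile 7: (0,2)->(2,0) = 4
Tile 3: (1,0)->(0,2) = 3
Tile 8: (1,1)->(2,1) = 1
Tile 6: (1,2)->(1,2) = 0
Tile 1: (2,1)->(0,0) = 3
Tile 2: (2,2)->(0,1) = 3
Sum: 2 + 2 + 4 + 3 + 1 + 0 + 3 + 3 = 18

Answer: 18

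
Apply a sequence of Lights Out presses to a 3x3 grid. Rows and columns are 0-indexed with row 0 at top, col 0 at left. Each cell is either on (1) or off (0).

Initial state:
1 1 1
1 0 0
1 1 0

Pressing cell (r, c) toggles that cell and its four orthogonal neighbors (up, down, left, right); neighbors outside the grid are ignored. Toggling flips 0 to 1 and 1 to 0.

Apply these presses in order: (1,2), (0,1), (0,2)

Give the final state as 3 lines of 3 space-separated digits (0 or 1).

After press 1 at (1,2):
1 1 0
1 1 1
1 1 1

After press 2 at (0,1):
0 0 1
1 0 1
1 1 1

After press 3 at (0,2):
0 1 0
1 0 0
1 1 1

Answer: 0 1 0
1 0 0
1 1 1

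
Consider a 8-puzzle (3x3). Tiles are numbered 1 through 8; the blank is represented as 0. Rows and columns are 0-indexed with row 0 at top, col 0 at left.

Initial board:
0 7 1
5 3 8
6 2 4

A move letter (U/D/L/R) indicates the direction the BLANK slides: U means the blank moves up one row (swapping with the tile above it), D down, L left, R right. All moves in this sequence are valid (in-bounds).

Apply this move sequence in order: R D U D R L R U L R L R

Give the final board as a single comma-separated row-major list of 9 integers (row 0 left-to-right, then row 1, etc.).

Answer: 7, 3, 0, 5, 8, 1, 6, 2, 4

Derivation:
After move 1 (R):
7 0 1
5 3 8
6 2 4

After move 2 (D):
7 3 1
5 0 8
6 2 4

After move 3 (U):
7 0 1
5 3 8
6 2 4

After move 4 (D):
7 3 1
5 0 8
6 2 4

After move 5 (R):
7 3 1
5 8 0
6 2 4

After move 6 (L):
7 3 1
5 0 8
6 2 4

After move 7 (R):
7 3 1
5 8 0
6 2 4

After move 8 (U):
7 3 0
5 8 1
6 2 4

After move 9 (L):
7 0 3
5 8 1
6 2 4

After move 10 (R):
7 3 0
5 8 1
6 2 4

After move 11 (L):
7 0 3
5 8 1
6 2 4

After move 12 (R):
7 3 0
5 8 1
6 2 4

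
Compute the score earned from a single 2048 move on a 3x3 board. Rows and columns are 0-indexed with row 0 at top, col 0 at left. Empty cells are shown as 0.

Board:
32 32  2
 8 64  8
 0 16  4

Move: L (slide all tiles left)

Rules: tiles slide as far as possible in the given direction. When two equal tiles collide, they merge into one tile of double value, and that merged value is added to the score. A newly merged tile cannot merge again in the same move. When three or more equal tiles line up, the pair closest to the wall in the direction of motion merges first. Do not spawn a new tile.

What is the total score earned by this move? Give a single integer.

Answer: 64

Derivation:
Slide left:
row 0: [32, 32, 2] -> [64, 2, 0]  score +64 (running 64)
row 1: [8, 64, 8] -> [8, 64, 8]  score +0 (running 64)
row 2: [0, 16, 4] -> [16, 4, 0]  score +0 (running 64)
Board after move:
64  2  0
 8 64  8
16  4  0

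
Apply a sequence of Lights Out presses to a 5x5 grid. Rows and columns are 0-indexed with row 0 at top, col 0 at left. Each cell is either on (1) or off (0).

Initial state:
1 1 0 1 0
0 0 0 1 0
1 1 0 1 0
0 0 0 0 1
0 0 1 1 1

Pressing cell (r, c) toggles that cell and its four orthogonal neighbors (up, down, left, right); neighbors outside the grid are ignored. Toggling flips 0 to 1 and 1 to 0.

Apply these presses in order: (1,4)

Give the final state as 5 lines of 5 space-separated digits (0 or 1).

Answer: 1 1 0 1 1
0 0 0 0 1
1 1 0 1 1
0 0 0 0 1
0 0 1 1 1

Derivation:
After press 1 at (1,4):
1 1 0 1 1
0 0 0 0 1
1 1 0 1 1
0 0 0 0 1
0 0 1 1 1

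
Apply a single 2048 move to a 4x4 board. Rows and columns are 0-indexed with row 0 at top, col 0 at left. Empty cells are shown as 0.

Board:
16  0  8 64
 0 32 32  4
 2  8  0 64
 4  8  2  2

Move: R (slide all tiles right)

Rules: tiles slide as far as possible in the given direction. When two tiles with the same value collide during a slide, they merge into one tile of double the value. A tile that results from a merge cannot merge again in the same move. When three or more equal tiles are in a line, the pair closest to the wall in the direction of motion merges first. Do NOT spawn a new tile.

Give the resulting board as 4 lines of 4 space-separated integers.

Answer:  0 16  8 64
 0  0 64  4
 0  2  8 64
 0  4  8  4

Derivation:
Slide right:
row 0: [16, 0, 8, 64] -> [0, 16, 8, 64]
row 1: [0, 32, 32, 4] -> [0, 0, 64, 4]
row 2: [2, 8, 0, 64] -> [0, 2, 8, 64]
row 3: [4, 8, 2, 2] -> [0, 4, 8, 4]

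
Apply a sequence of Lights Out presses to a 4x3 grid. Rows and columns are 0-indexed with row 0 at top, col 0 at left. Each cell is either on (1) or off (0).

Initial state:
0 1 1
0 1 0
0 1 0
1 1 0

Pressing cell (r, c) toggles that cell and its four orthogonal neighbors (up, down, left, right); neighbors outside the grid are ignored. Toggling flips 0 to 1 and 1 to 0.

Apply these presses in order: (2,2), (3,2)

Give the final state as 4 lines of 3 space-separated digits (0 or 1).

Answer: 0 1 1
0 1 1
0 0 0
1 0 0

Derivation:
After press 1 at (2,2):
0 1 1
0 1 1
0 0 1
1 1 1

After press 2 at (3,2):
0 1 1
0 1 1
0 0 0
1 0 0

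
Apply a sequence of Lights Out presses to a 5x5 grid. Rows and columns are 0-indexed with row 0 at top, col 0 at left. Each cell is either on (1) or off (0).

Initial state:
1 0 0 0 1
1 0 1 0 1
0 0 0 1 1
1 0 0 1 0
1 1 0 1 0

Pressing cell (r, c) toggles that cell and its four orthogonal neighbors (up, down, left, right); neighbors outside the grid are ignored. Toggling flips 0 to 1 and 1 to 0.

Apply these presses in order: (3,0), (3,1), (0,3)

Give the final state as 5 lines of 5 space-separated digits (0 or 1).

After press 1 at (3,0):
1 0 0 0 1
1 0 1 0 1
1 0 0 1 1
0 1 0 1 0
0 1 0 1 0

After press 2 at (3,1):
1 0 0 0 1
1 0 1 0 1
1 1 0 1 1
1 0 1 1 0
0 0 0 1 0

After press 3 at (0,3):
1 0 1 1 0
1 0 1 1 1
1 1 0 1 1
1 0 1 1 0
0 0 0 1 0

Answer: 1 0 1 1 0
1 0 1 1 1
1 1 0 1 1
1 0 1 1 0
0 0 0 1 0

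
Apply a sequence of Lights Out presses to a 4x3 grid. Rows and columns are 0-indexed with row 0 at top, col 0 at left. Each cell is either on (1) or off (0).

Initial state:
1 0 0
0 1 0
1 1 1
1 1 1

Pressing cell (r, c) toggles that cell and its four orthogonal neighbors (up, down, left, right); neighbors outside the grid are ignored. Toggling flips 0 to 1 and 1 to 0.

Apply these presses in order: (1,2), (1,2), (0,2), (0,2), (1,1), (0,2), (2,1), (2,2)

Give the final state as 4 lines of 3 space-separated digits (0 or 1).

After press 1 at (1,2):
1 0 1
0 0 1
1 1 0
1 1 1

After press 2 at (1,2):
1 0 0
0 1 0
1 1 1
1 1 1

After press 3 at (0,2):
1 1 1
0 1 1
1 1 1
1 1 1

After press 4 at (0,2):
1 0 0
0 1 0
1 1 1
1 1 1

After press 5 at (1,1):
1 1 0
1 0 1
1 0 1
1 1 1

After press 6 at (0,2):
1 0 1
1 0 0
1 0 1
1 1 1

After press 7 at (2,1):
1 0 1
1 1 0
0 1 0
1 0 1

After press 8 at (2,2):
1 0 1
1 1 1
0 0 1
1 0 0

Answer: 1 0 1
1 1 1
0 0 1
1 0 0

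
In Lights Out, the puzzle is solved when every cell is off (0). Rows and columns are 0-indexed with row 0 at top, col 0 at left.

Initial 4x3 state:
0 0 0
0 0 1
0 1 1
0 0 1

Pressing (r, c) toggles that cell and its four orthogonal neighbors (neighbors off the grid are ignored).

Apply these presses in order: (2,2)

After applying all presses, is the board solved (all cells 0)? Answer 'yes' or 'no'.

Answer: yes

Derivation:
After press 1 at (2,2):
0 0 0
0 0 0
0 0 0
0 0 0

Lights still on: 0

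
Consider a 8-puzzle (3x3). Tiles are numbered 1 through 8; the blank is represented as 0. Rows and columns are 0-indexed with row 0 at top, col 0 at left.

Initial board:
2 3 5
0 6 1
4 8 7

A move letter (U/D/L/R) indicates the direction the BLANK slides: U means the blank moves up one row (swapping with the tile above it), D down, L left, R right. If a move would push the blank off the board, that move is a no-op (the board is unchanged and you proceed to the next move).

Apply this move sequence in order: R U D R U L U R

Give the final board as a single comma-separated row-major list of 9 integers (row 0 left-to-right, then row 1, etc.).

Answer: 2, 3, 0, 6, 1, 5, 4, 8, 7

Derivation:
After move 1 (R):
2 3 5
6 0 1
4 8 7

After move 2 (U):
2 0 5
6 3 1
4 8 7

After move 3 (D):
2 3 5
6 0 1
4 8 7

After move 4 (R):
2 3 5
6 1 0
4 8 7

After move 5 (U):
2 3 0
6 1 5
4 8 7

After move 6 (L):
2 0 3
6 1 5
4 8 7

After move 7 (U):
2 0 3
6 1 5
4 8 7

After move 8 (R):
2 3 0
6 1 5
4 8 7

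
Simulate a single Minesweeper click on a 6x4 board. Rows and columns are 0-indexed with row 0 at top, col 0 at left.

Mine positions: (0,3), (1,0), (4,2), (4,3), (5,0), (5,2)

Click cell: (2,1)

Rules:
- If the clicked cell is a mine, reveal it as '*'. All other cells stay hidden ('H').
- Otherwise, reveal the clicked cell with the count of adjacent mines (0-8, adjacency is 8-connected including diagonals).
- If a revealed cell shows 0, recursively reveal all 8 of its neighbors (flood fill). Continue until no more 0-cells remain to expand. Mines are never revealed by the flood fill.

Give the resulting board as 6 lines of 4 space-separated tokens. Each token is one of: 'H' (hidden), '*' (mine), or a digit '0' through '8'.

H H H H
H H H H
H 1 H H
H H H H
H H H H
H H H H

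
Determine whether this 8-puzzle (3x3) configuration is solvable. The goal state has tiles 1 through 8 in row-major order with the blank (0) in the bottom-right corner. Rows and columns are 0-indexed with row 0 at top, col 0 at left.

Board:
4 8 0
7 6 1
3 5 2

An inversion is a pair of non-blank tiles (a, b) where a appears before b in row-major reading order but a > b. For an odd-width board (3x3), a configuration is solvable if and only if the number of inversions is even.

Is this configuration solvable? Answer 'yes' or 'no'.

Answer: yes

Derivation:
Inversions (pairs i<j in row-major order where tile[i] > tile[j] > 0): 20
20 is even, so the puzzle is solvable.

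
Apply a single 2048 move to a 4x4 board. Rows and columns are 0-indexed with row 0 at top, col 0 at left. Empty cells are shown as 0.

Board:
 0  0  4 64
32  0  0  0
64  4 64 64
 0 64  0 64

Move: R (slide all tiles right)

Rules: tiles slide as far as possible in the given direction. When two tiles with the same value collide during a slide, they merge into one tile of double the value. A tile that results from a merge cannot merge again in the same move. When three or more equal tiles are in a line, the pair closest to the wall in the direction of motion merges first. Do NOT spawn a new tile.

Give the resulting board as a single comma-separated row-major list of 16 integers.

Answer: 0, 0, 4, 64, 0, 0, 0, 32, 0, 64, 4, 128, 0, 0, 0, 128

Derivation:
Slide right:
row 0: [0, 0, 4, 64] -> [0, 0, 4, 64]
row 1: [32, 0, 0, 0] -> [0, 0, 0, 32]
row 2: [64, 4, 64, 64] -> [0, 64, 4, 128]
row 3: [0, 64, 0, 64] -> [0, 0, 0, 128]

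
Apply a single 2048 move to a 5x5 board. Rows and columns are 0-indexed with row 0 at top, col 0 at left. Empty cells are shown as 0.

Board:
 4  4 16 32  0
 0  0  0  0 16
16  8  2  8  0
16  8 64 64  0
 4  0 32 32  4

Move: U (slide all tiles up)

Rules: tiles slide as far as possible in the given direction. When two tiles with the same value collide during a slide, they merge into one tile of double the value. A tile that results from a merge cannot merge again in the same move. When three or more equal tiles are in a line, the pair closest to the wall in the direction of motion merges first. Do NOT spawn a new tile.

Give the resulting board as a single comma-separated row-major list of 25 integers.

Slide up:
col 0: [4, 0, 16, 16, 4] -> [4, 32, 4, 0, 0]
col 1: [4, 0, 8, 8, 0] -> [4, 16, 0, 0, 0]
col 2: [16, 0, 2, 64, 32] -> [16, 2, 64, 32, 0]
col 3: [32, 0, 8, 64, 32] -> [32, 8, 64, 32, 0]
col 4: [0, 16, 0, 0, 4] -> [16, 4, 0, 0, 0]

Answer: 4, 4, 16, 32, 16, 32, 16, 2, 8, 4, 4, 0, 64, 64, 0, 0, 0, 32, 32, 0, 0, 0, 0, 0, 0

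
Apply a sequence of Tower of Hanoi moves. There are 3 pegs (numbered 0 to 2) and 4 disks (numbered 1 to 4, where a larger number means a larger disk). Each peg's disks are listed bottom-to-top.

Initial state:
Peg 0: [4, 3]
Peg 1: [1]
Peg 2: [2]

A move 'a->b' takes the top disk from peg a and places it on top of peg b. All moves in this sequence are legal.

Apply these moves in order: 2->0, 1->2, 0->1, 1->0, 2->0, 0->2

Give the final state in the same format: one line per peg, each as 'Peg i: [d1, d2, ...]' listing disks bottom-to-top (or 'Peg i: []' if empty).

Answer: Peg 0: [4, 3, 2]
Peg 1: []
Peg 2: [1]

Derivation:
After move 1 (2->0):
Peg 0: [4, 3, 2]
Peg 1: [1]
Peg 2: []

After move 2 (1->2):
Peg 0: [4, 3, 2]
Peg 1: []
Peg 2: [1]

After move 3 (0->1):
Peg 0: [4, 3]
Peg 1: [2]
Peg 2: [1]

After move 4 (1->0):
Peg 0: [4, 3, 2]
Peg 1: []
Peg 2: [1]

After move 5 (2->0):
Peg 0: [4, 3, 2, 1]
Peg 1: []
Peg 2: []

After move 6 (0->2):
Peg 0: [4, 3, 2]
Peg 1: []
Peg 2: [1]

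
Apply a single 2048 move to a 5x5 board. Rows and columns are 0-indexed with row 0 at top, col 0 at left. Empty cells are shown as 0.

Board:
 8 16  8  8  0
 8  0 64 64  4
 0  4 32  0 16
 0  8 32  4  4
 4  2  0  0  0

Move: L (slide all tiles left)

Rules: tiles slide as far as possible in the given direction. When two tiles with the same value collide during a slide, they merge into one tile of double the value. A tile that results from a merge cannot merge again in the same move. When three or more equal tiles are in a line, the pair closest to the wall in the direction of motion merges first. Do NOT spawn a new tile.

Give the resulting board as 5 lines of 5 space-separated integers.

Answer:   8  16  16   0   0
  8 128   4   0   0
  4  32  16   0   0
  8  32   8   0   0
  4   2   0   0   0

Derivation:
Slide left:
row 0: [8, 16, 8, 8, 0] -> [8, 16, 16, 0, 0]
row 1: [8, 0, 64, 64, 4] -> [8, 128, 4, 0, 0]
row 2: [0, 4, 32, 0, 16] -> [4, 32, 16, 0, 0]
row 3: [0, 8, 32, 4, 4] -> [8, 32, 8, 0, 0]
row 4: [4, 2, 0, 0, 0] -> [4, 2, 0, 0, 0]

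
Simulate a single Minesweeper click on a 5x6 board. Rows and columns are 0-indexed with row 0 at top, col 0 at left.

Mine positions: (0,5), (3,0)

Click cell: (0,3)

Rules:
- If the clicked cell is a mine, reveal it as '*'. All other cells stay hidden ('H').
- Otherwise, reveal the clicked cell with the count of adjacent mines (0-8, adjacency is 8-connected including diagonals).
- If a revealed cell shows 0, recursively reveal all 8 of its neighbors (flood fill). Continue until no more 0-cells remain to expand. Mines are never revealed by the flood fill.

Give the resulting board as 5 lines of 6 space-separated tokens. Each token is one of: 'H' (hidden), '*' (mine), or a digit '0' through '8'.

0 0 0 0 1 H
0 0 0 0 1 1
1 1 0 0 0 0
H 1 0 0 0 0
H 1 0 0 0 0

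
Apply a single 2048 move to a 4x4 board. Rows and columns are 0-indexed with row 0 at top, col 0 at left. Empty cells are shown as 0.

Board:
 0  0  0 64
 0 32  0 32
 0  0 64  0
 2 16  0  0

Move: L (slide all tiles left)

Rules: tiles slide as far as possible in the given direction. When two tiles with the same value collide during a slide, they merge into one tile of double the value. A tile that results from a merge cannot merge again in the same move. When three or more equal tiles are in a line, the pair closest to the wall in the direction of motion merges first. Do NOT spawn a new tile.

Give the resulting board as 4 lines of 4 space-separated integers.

Answer: 64  0  0  0
64  0  0  0
64  0  0  0
 2 16  0  0

Derivation:
Slide left:
row 0: [0, 0, 0, 64] -> [64, 0, 0, 0]
row 1: [0, 32, 0, 32] -> [64, 0, 0, 0]
row 2: [0, 0, 64, 0] -> [64, 0, 0, 0]
row 3: [2, 16, 0, 0] -> [2, 16, 0, 0]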